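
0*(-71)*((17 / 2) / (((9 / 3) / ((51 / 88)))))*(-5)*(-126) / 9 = 0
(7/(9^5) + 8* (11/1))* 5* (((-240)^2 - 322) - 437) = 492273280465/19683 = 25010073.69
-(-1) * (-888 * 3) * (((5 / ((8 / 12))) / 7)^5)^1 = -252871875 / 67228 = -3761.41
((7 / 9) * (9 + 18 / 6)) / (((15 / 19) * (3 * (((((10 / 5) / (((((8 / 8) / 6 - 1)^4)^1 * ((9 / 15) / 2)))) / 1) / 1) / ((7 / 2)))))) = 23275 / 23328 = 1.00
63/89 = 0.71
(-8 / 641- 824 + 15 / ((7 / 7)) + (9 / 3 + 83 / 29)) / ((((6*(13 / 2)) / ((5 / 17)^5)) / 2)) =-93311018750 / 1029355149147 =-0.09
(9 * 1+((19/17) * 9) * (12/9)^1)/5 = 381/85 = 4.48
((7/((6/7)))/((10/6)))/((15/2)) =49/75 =0.65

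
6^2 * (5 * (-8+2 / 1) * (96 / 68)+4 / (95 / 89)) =-2244528 / 1615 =-1389.80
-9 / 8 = -1.12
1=1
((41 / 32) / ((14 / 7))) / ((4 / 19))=779 / 256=3.04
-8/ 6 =-4/ 3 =-1.33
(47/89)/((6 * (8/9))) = 141/1424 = 0.10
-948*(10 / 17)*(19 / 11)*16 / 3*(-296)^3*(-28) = -3730372700433.80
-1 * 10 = -10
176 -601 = -425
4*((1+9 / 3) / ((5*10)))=8 / 25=0.32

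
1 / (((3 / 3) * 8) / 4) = 1 / 2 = 0.50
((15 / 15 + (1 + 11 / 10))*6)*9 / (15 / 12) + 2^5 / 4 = 3548 / 25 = 141.92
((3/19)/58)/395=0.00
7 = 7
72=72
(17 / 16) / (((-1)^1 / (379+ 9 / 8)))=-51697 / 128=-403.88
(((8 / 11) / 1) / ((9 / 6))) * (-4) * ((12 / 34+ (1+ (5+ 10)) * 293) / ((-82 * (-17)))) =-2550464 / 391017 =-6.52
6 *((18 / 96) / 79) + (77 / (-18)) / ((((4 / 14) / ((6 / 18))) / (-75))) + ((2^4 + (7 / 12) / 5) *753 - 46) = 354480989 / 28440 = 12464.17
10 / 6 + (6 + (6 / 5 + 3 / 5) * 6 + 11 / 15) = 19.20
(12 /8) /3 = 1 /2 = 0.50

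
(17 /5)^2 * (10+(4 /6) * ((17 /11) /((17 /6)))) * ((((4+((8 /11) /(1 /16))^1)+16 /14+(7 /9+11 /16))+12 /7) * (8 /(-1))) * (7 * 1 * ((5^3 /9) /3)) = -6075873865 /9801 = -619923.87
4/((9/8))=32/9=3.56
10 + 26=36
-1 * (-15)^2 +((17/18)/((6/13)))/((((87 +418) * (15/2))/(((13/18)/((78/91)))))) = -9939894889/44177400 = -225.00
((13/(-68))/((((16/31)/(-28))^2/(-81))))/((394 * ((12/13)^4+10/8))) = 1416189102237/24193068832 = 58.54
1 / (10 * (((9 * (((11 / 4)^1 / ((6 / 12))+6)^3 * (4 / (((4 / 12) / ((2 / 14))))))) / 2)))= 0.00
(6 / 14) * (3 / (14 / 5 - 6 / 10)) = 45 / 77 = 0.58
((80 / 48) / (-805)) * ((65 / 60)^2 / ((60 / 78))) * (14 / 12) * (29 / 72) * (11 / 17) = -0.00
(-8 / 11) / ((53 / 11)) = -8 / 53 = -0.15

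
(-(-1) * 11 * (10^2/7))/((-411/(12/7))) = -4400/6713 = -0.66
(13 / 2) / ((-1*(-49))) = 13 / 98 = 0.13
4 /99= 0.04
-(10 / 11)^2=-100 / 121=-0.83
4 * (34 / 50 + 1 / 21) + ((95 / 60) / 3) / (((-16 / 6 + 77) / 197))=672667 / 156100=4.31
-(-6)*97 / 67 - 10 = -88 / 67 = -1.31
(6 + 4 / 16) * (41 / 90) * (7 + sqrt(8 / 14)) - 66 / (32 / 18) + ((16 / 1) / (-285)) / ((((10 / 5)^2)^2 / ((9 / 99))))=-646867 / 37620 + 205 * sqrt(7) / 252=-15.04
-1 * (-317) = 317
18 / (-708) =-3 / 118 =-0.03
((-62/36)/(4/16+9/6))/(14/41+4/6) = -41/42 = -0.98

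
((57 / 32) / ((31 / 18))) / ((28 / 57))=29241 / 13888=2.11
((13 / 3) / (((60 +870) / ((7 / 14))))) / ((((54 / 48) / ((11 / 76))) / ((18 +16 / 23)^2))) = 2644070 / 25238061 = 0.10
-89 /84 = -1.06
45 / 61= 0.74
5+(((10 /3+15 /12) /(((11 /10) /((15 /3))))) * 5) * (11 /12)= 7235 /72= 100.49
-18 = -18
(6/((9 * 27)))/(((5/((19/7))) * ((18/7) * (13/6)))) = 38/15795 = 0.00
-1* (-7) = 7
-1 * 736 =-736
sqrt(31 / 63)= sqrt(217) / 21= 0.70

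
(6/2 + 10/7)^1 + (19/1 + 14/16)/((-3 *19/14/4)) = -2008/133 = -15.10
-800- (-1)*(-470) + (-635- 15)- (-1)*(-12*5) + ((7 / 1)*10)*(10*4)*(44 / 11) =9220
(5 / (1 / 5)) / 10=5 / 2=2.50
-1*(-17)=17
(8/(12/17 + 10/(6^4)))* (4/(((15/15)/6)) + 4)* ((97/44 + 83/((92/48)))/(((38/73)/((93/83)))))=13777376093280/448055663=30749.25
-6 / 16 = -3 / 8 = -0.38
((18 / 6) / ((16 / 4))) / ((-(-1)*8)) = 3 / 32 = 0.09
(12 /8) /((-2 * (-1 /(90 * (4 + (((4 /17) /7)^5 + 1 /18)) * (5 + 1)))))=78391718557155 /47727073198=1642.50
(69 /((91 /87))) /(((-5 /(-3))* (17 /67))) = 1206603 /7735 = 155.99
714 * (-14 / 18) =-1666 / 3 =-555.33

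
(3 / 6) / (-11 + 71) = 1 / 120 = 0.01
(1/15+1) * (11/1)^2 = 1936/15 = 129.07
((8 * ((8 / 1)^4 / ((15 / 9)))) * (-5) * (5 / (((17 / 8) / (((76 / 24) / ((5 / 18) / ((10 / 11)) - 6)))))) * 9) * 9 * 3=21785739264 / 697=31256440.84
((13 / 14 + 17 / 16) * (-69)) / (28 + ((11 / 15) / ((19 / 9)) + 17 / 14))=-1461765 / 314536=-4.65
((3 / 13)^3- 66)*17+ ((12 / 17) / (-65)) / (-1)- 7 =-210794062 / 186745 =-1128.78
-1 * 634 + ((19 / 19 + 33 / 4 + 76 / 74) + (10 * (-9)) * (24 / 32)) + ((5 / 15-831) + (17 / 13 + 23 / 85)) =-745895159 / 490620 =-1520.31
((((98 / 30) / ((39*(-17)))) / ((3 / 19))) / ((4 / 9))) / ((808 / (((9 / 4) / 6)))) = -0.00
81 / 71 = 1.14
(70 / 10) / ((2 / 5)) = 35 / 2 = 17.50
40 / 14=2.86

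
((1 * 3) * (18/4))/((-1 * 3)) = -9/2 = -4.50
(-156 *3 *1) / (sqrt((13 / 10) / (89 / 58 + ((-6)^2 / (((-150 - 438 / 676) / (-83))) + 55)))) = -108 *sqrt(267257605066595) / 492217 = -3587.01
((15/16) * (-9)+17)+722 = 11689/16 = 730.56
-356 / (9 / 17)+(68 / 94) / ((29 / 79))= -8224702 / 12267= -670.47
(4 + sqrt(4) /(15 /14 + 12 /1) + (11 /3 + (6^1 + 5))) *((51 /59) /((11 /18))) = 1053864 /39589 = 26.62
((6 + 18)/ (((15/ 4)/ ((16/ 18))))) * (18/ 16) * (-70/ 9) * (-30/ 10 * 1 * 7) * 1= 1045.33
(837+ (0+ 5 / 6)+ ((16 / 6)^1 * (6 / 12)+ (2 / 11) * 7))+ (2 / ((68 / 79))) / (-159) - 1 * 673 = 1659347 / 9911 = 167.42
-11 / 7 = -1.57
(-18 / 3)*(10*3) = -180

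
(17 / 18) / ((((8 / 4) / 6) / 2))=17 / 3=5.67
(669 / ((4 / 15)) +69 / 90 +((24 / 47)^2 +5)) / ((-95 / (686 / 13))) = -8794219189 / 6295650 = -1396.87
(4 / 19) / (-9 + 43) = 2 / 323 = 0.01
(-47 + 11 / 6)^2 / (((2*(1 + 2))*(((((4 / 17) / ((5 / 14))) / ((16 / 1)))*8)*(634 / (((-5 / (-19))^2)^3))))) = 0.00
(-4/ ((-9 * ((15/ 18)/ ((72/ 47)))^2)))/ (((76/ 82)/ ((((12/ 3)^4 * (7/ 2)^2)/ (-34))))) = -2666151936/ 17837675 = -149.47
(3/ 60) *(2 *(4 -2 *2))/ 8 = 0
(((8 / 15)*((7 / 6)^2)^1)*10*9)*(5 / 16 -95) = -24745 / 4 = -6186.25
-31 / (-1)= 31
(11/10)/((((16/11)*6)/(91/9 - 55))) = -12221/2160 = -5.66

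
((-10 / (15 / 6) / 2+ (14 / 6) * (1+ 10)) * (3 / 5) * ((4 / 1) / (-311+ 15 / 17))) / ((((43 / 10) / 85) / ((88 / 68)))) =-132770 / 28337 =-4.69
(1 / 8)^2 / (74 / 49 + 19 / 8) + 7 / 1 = 85337 / 12184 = 7.00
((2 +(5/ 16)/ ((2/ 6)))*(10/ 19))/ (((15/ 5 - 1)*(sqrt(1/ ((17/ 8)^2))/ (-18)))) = -35955/ 1216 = -29.57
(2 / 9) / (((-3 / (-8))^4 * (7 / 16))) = 131072 / 5103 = 25.69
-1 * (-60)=60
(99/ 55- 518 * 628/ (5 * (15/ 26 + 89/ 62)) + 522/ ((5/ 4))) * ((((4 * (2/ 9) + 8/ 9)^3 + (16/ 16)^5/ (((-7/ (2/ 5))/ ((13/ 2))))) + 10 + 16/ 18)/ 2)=-10654872649097/ 41385330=-257455.30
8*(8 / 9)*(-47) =-3008 / 9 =-334.22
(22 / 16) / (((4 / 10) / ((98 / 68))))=4.95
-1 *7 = -7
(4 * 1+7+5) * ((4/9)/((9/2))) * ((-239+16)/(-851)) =28544/68931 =0.41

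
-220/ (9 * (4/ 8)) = -440/ 9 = -48.89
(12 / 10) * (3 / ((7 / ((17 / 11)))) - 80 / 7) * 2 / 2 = -4974 / 385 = -12.92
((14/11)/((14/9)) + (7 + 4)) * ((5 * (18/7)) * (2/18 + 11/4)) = 434.74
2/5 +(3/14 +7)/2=561/140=4.01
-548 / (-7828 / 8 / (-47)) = -51512 / 1957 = -26.32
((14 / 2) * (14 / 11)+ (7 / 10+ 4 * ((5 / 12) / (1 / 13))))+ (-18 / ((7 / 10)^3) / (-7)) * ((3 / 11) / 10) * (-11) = 22998721 / 792330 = 29.03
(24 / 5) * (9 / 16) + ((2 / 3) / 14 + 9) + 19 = 6457 / 210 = 30.75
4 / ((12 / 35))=35 / 3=11.67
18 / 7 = 2.57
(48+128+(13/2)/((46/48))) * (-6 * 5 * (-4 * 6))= 131603.48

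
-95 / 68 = -1.40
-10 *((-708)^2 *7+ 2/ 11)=-385973300/ 11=-35088481.82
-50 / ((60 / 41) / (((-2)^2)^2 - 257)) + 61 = 8295.17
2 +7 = 9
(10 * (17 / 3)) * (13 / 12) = 1105 / 18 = 61.39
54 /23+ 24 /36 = 208 /69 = 3.01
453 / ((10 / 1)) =453 / 10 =45.30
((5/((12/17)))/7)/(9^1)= 85/756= 0.11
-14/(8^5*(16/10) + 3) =-70/262159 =-0.00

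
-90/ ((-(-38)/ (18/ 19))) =-810/ 361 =-2.24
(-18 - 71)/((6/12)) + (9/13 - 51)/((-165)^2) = -178.00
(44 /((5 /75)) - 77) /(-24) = -583 /24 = -24.29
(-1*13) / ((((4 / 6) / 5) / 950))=-92625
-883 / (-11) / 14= 883 / 154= 5.73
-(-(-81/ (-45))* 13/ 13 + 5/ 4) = 11/ 20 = 0.55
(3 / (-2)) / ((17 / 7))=-0.62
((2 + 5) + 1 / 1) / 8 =1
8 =8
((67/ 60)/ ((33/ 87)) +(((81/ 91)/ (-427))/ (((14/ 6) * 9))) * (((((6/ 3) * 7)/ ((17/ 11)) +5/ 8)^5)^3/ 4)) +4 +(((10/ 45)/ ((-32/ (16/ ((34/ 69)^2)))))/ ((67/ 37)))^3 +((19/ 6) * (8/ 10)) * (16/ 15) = -1250115096206141585946134195851830136084967013967196045111/ 81566257417104549739837697541501367268199628800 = -15326375584.62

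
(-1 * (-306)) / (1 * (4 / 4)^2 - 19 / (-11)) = 561 / 5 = 112.20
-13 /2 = -6.50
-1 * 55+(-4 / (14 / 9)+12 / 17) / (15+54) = -150609 / 2737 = -55.03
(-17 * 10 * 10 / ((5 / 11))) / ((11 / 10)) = -3400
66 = 66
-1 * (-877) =877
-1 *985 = -985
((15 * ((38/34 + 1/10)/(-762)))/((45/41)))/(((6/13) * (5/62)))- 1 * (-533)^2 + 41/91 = -16744412549239/58940700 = -284089.14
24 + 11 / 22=49 / 2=24.50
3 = 3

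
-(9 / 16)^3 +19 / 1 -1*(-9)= 113959 / 4096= 27.82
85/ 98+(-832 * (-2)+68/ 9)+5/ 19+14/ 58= 813012623/ 485982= 1672.93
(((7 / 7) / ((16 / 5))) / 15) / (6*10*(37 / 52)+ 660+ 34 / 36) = 39 / 1317208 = 0.00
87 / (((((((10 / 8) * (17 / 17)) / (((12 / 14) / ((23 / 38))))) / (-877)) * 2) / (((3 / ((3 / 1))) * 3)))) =-104377032 / 805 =-129660.91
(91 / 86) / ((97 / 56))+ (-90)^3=-3040656452 / 4171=-728999.39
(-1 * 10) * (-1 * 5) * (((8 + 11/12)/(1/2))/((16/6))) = 2675/8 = 334.38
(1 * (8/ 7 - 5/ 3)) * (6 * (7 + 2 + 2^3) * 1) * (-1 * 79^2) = 2334134/ 7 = 333447.71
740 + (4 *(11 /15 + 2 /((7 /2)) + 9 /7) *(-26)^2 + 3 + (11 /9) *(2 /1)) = 2441279 /315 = 7750.09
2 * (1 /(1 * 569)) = 2 /569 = 0.00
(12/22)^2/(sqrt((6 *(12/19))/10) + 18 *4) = 0.00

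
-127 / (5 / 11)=-1397 / 5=-279.40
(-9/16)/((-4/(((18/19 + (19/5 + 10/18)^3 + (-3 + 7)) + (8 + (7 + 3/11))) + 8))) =1055564137/67716000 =15.59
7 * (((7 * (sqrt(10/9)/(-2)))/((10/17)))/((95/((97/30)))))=-80801 * sqrt(10)/171000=-1.49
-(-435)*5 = 2175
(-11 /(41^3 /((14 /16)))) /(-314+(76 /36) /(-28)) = 4851 /10909780774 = 0.00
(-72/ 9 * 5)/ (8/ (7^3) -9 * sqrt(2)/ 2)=219520/ 9529441 +42353640 * sqrt(2)/ 9529441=6.31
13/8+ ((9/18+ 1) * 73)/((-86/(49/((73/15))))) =-3851/344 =-11.19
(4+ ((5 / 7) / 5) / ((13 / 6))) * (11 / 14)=2035 / 637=3.19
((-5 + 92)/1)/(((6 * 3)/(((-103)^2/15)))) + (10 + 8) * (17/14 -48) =2576.31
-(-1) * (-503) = -503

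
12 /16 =3 /4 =0.75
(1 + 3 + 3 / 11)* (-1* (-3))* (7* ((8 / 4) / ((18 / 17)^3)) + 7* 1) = 2575741 / 10692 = 240.90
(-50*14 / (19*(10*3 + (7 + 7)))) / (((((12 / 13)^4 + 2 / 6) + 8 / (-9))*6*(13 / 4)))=-2306850 / 9158171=-0.25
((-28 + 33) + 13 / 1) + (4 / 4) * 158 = 176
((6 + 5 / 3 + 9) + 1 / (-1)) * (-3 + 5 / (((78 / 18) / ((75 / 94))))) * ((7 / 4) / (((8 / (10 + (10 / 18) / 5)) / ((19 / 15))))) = -788557 / 8640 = -91.27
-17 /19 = -0.89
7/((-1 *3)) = -7/3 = -2.33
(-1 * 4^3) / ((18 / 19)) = -608 / 9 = -67.56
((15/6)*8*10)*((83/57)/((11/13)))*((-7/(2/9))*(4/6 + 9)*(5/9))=-109518500/1881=-58223.55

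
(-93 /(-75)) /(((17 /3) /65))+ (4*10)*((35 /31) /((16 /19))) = 357583 /5270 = 67.85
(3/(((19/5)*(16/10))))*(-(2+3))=-375/152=-2.47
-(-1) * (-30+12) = -18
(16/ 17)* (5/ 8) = 10/ 17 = 0.59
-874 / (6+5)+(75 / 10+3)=-1517 / 22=-68.95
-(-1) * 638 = 638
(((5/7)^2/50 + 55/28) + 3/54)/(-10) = -3581/17640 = -0.20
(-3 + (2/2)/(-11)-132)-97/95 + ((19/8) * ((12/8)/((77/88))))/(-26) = -51833833/380380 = -136.27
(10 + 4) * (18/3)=84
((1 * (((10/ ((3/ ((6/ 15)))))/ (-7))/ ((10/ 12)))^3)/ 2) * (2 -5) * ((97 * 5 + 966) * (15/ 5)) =3343104/ 42875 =77.97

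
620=620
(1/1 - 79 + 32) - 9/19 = -46.47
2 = 2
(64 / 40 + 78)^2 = 158404 / 25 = 6336.16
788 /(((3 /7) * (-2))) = -2758 /3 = -919.33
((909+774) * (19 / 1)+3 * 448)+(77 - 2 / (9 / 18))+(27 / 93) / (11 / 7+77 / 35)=45549521 / 1364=33394.08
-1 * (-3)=3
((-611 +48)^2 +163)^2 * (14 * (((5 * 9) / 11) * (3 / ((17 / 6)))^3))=369520211360643840 / 54043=6837522183458.43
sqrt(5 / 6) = sqrt(30) / 6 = 0.91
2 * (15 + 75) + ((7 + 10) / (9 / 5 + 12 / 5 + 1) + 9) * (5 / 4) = 195.34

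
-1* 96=-96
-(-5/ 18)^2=-25/ 324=-0.08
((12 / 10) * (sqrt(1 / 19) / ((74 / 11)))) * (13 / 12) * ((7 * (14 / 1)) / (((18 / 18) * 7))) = 1001 * sqrt(19) / 7030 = 0.62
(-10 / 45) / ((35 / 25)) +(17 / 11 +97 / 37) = 102778 / 25641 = 4.01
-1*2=-2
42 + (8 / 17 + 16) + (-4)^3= -94 / 17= -5.53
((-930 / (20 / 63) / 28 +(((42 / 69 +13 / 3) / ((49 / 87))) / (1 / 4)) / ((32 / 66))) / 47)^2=84462890625 / 179565757504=0.47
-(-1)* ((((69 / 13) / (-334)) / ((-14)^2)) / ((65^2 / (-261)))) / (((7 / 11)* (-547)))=-198099 / 13767591455800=-0.00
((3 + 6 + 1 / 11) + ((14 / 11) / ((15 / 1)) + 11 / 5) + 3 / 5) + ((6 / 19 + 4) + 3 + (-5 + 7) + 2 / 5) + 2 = 74273 / 3135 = 23.69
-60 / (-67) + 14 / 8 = 709 / 268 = 2.65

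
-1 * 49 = -49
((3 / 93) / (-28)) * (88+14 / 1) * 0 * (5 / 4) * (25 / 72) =0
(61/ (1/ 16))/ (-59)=-976/ 59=-16.54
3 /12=1 /4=0.25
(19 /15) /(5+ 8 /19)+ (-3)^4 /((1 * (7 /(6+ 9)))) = 1879702 /10815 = 173.81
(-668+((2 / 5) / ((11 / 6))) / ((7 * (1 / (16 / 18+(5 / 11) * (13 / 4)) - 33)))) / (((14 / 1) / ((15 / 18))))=-654202562 / 16452975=-39.76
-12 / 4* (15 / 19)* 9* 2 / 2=-405 / 19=-21.32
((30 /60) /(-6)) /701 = -1 /8412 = -0.00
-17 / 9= -1.89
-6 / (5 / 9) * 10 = -108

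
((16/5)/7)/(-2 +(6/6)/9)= -144/595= -0.24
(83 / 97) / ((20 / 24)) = 498 / 485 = 1.03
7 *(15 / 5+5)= 56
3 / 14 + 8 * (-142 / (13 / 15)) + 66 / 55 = -1191513 / 910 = -1309.35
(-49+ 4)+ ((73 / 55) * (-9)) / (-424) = -1048743 / 23320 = -44.97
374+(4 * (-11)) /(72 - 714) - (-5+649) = -86648 /321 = -269.93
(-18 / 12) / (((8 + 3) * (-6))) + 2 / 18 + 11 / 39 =2141 / 5148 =0.42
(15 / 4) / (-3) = -5 / 4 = -1.25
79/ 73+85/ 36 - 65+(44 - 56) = -193307/ 2628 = -73.56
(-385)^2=148225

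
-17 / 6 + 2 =-5 / 6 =-0.83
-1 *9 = -9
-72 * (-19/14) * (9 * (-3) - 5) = -21888/7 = -3126.86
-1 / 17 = -0.06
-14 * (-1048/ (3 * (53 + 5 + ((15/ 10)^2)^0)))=82.89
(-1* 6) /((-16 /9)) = 27 /8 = 3.38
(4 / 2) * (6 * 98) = 1176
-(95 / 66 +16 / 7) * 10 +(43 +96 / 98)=10880 / 1617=6.73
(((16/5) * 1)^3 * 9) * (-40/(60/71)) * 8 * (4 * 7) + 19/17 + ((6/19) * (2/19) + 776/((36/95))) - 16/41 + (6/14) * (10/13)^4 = -176842589118278317849/56593160953875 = -3124804.94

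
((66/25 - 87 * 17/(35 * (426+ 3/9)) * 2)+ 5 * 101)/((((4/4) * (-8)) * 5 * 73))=-0.17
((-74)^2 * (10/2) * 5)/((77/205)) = 28064500/77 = 364474.03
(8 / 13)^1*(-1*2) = -16 / 13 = -1.23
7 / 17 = 0.41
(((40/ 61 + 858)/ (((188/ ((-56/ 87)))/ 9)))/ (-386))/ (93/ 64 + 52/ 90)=3167821440/ 93856557551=0.03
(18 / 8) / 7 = 0.32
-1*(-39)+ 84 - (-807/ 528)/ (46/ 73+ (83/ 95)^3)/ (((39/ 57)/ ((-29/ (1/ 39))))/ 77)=-149862.55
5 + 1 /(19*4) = 381 /76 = 5.01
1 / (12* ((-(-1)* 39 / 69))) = 23 / 156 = 0.15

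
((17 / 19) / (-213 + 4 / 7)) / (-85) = 7 / 141265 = 0.00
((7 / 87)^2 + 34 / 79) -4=-2130587 / 597951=-3.56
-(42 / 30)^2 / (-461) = 49 / 11525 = 0.00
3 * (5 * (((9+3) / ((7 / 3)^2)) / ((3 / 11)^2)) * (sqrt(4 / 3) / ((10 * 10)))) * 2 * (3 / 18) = 242 * sqrt(3) / 245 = 1.71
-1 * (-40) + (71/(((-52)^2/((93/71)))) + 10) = 135293/2704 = 50.03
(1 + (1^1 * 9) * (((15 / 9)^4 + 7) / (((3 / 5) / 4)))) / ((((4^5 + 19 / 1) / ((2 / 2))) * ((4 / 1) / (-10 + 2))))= -47734 / 28161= -1.70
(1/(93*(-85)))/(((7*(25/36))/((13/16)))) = -0.00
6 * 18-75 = 33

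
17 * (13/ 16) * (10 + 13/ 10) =24973/ 160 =156.08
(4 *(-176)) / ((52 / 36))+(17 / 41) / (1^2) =-486.97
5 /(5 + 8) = 0.38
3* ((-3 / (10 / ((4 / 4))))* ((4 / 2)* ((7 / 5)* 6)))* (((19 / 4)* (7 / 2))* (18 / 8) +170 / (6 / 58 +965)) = -1590406461 / 2798800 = -568.25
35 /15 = 7 /3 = 2.33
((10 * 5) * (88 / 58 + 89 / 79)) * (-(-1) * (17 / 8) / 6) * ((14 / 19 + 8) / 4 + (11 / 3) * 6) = 788570925 / 696464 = 1132.25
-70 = -70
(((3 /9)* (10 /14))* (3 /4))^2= 25 /784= 0.03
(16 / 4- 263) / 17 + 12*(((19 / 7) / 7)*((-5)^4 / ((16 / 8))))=1198559 / 833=1438.85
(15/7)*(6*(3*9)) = 2430/7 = 347.14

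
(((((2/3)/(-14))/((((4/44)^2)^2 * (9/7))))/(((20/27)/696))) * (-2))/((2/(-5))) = -2547534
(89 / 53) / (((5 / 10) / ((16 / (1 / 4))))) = 11392 / 53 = 214.94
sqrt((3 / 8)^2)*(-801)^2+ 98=1925587 / 8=240698.38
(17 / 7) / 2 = 17 / 14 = 1.21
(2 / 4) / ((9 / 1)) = 1 / 18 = 0.06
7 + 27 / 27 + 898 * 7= 6294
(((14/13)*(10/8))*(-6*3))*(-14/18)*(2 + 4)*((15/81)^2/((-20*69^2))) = -1225/30079998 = -0.00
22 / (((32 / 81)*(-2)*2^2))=-891 / 128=-6.96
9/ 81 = 0.11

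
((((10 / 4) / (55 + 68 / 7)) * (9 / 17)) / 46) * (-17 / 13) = -105 / 180596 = -0.00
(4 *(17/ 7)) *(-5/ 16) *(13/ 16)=-2.47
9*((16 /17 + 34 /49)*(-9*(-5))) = 551610 /833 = 662.20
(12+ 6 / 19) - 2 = 196 / 19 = 10.32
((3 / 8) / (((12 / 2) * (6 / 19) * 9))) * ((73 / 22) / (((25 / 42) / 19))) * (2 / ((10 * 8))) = 184471 / 3168000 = 0.06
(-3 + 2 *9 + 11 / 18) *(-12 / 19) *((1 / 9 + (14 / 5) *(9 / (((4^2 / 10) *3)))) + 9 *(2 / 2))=-145277 / 1026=-141.60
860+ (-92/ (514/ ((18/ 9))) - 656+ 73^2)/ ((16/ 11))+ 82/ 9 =151050095/ 37008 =4081.55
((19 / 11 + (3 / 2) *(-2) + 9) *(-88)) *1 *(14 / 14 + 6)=-4760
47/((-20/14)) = -32.90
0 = 0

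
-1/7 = -0.14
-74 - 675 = -749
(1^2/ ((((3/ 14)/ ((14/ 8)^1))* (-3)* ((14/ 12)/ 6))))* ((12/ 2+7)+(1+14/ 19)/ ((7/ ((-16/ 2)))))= -2930/ 19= -154.21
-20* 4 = -80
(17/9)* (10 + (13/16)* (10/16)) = 22865/1152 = 19.85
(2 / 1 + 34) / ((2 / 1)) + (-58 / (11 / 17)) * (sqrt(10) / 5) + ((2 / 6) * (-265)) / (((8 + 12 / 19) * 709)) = 6273869 / 348828 - 986 * sqrt(10) / 55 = -38.71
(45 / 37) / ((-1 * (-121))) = 45 / 4477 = 0.01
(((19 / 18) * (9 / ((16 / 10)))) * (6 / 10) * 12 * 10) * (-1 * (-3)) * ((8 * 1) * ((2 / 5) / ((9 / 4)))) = 1824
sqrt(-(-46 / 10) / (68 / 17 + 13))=sqrt(1955) / 85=0.52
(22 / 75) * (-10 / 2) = -22 / 15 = -1.47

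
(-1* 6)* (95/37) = -570/37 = -15.41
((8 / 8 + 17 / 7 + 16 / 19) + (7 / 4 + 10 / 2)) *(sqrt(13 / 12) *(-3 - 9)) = -5863 *sqrt(39) / 266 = -137.65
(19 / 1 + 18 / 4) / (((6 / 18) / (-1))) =-141 / 2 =-70.50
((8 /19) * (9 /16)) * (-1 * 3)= -27 /38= -0.71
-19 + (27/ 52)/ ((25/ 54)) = -11621/ 650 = -17.88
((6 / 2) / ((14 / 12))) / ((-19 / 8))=-144 / 133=-1.08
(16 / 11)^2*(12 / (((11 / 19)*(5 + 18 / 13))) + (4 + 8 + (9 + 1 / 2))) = 5783936 / 110473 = 52.36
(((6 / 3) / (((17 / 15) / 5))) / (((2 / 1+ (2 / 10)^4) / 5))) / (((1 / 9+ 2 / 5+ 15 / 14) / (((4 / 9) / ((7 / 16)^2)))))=1600000000 / 49474131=32.34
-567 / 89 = -6.37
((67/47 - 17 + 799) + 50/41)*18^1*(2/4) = 13608099/1927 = 7061.81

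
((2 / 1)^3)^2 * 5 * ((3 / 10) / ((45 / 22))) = 704 / 15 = 46.93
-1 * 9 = -9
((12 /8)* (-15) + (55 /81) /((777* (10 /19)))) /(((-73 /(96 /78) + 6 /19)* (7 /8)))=3443658496 /7901425665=0.44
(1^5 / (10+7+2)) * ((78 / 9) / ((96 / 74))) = 481 / 1368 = 0.35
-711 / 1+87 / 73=-51816 / 73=-709.81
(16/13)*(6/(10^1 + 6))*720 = 4320/13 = 332.31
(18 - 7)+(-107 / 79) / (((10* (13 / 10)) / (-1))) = 11404 / 1027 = 11.10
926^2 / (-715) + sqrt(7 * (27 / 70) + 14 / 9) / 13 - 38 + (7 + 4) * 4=-853186 / 715 + sqrt(3830) / 390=-1193.11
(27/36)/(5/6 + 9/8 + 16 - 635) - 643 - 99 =-742.00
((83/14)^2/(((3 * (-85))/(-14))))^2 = 47458321/12744900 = 3.72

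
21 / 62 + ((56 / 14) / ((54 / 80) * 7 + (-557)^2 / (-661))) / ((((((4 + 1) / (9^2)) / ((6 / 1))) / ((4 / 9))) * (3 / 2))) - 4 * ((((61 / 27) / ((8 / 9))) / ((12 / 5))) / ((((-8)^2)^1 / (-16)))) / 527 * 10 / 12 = 1034271731635 / 11187437190336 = 0.09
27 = 27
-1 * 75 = -75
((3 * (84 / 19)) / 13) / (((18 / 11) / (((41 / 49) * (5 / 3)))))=4510 / 5187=0.87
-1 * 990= -990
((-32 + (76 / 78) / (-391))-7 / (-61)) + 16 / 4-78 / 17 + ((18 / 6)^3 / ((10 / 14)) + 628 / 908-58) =-54883224893 / 1055764515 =-51.98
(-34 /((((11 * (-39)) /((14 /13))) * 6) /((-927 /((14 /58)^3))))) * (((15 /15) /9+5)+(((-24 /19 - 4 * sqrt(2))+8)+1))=-1110333614 /92169+341641112 * sqrt(2) /91091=-6742.64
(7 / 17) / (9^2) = 7 / 1377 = 0.01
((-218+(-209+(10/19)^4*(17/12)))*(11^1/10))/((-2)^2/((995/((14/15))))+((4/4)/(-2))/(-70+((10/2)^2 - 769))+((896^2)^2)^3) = -1486938913910230/847772373647322112375629931436398268800130760253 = -0.00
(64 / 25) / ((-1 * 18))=-32 / 225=-0.14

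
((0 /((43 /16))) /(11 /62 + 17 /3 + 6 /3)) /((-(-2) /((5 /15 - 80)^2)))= 0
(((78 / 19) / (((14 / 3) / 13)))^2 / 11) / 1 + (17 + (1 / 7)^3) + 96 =170110047 / 1362053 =124.89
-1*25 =-25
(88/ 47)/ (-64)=-11/ 376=-0.03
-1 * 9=-9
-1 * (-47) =47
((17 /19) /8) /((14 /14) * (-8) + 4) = -0.03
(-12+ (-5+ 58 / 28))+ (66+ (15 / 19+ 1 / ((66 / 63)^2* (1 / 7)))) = 3748961 / 64372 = 58.24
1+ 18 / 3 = 7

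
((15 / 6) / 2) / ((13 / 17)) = 85 / 52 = 1.63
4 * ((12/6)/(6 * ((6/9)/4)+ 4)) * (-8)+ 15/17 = -1013/85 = -11.92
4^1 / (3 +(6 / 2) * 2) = 4 / 9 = 0.44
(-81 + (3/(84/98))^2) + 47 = -21.75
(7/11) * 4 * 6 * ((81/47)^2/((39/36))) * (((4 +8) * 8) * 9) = 11428107264/315887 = 36177.83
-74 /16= -37 /8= -4.62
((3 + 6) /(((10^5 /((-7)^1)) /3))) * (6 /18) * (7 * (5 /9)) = -49 /20000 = -0.00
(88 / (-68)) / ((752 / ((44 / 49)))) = -121 / 78302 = -0.00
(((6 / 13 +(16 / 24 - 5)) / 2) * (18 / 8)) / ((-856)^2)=-0.00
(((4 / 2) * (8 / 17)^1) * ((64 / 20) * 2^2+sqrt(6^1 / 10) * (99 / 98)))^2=1622016 * sqrt(15) / 354025+148649408 / 1020425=163.42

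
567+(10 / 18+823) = 12515 / 9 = 1390.56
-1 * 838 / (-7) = 838 / 7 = 119.71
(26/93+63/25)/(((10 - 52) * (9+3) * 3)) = -6509/3515400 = -0.00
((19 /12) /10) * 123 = 779 /40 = 19.48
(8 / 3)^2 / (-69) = -64 / 621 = -0.10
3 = 3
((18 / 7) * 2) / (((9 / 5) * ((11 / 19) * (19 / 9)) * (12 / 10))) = 150 / 77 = 1.95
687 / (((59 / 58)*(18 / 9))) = 19923 / 59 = 337.68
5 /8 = 0.62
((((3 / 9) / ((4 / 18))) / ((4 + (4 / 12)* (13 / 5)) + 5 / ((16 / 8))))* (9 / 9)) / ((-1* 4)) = -45 / 884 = -0.05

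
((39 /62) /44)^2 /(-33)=-0.00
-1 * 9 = -9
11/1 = 11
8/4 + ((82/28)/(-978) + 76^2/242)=42850999/1656732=25.86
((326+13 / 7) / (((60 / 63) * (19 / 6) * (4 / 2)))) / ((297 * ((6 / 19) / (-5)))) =-255 / 88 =-2.90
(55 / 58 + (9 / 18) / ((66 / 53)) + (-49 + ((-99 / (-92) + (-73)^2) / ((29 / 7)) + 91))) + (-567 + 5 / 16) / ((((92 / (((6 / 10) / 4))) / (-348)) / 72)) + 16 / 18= 64662749413 / 2641320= 24481.23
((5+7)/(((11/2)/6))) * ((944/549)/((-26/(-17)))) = 128384/8723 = 14.72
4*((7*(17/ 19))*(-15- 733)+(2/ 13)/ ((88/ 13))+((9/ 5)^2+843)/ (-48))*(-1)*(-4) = -393124768/ 5225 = -75239.19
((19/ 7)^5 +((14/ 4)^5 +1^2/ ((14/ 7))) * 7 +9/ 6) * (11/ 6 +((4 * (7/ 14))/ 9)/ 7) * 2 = 14282.24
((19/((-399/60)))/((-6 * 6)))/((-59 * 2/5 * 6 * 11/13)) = -325/490644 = -0.00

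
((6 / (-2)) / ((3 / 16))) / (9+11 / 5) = -10 / 7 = -1.43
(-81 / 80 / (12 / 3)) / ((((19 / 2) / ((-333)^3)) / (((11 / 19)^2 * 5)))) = 1648892.37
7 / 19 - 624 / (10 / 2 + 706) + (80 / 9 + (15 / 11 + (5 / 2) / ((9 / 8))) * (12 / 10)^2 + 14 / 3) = 13529921 / 742995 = 18.21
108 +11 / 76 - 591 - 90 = -43537 / 76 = -572.86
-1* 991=-991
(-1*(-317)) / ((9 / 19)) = 6023 / 9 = 669.22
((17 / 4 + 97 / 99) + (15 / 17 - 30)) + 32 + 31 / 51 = 58703 / 6732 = 8.72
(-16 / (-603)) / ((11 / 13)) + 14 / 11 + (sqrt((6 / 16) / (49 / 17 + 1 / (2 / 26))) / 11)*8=2*sqrt(85) / 165 + 8650 / 6633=1.42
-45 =-45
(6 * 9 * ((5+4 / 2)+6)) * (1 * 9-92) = -58266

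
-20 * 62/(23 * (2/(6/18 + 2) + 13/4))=-6944/529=-13.13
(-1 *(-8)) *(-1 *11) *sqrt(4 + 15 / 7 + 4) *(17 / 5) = -1496 *sqrt(497) / 35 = -952.89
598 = 598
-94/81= -1.16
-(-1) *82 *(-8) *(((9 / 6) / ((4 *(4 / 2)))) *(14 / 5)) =-344.40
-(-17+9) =8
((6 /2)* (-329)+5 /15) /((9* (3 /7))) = -20720 /81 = -255.80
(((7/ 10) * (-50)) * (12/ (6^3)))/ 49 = -5/ 126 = -0.04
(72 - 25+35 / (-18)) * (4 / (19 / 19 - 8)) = -25.75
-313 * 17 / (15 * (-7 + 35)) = -5321 / 420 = -12.67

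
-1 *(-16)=16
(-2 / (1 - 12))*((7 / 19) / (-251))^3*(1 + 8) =-0.00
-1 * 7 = -7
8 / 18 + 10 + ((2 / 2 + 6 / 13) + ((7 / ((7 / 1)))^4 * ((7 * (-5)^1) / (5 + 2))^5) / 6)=-119089 / 234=-508.93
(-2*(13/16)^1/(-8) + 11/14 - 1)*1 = -5/448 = -0.01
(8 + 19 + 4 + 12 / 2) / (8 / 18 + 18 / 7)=2331 / 190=12.27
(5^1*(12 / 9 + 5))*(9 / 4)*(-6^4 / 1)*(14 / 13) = -1292760 / 13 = -99443.08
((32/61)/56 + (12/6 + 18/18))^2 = 1651225/182329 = 9.06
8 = 8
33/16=2.06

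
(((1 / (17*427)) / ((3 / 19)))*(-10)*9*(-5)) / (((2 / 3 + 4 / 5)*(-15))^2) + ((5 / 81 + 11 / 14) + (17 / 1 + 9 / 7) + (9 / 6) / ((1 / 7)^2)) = 13180972367 / 142290918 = 92.63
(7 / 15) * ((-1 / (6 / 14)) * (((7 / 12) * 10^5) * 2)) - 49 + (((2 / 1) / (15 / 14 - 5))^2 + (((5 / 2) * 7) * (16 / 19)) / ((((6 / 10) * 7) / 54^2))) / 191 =-37652242257983 / 296398575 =-127032.47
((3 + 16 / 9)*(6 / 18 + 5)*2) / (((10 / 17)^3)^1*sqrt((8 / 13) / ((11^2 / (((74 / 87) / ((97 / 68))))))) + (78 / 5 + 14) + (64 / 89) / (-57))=3428440072139729542455560 / 1990436841458979729958017 - 156352989702800000*sqrt(69005703) / 1990436841458979729958017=1.72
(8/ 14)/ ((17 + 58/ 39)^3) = 237276/ 2623637527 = 0.00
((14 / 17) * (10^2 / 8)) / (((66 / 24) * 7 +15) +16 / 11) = 7700 / 26707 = 0.29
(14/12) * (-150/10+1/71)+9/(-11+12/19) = -770051/41961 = -18.35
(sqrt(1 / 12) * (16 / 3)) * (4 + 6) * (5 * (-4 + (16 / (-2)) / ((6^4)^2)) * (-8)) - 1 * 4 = -4 + 83980900 * sqrt(3) / 59049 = 2459.36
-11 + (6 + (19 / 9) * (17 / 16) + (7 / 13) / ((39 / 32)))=-56341 / 24336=-2.32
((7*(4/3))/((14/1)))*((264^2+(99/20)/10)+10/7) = 97577093/2100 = 46465.28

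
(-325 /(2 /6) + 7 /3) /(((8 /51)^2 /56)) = -8854671 /4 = -2213667.75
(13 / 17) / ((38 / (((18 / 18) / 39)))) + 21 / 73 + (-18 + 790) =109258699 / 141474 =772.29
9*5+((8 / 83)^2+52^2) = 18937925 / 6889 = 2749.01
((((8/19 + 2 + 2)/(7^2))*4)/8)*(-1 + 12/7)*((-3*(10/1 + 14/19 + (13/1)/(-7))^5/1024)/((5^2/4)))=-0.83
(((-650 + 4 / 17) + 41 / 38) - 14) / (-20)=85619 / 2584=33.13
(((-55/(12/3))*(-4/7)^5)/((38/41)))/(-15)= -57728/957999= -0.06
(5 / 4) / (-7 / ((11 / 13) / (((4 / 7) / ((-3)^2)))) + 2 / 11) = -495 / 136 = -3.64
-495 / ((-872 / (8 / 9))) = 0.50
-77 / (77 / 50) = -50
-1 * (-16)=16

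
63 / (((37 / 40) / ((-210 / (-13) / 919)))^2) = 4445280000 / 195398477521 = 0.02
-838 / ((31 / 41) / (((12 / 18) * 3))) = -68716 / 31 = -2216.65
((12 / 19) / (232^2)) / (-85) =-3 / 21731440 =-0.00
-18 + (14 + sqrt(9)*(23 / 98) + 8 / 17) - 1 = -6373 / 1666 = -3.83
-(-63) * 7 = 441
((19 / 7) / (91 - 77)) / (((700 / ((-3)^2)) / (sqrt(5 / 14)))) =171 * sqrt(70) / 960400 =0.00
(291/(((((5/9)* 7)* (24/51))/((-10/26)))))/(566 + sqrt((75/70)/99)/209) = -1068386633721/9887621581006 + 547371* sqrt(2310)/276853404268168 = -0.11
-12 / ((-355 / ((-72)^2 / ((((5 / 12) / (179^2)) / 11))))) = 263103261696 / 1775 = 148227189.69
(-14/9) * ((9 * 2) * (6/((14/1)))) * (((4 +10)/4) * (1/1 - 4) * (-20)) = -2520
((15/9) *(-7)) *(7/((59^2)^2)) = -245/36352083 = -0.00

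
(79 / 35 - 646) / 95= -22531 / 3325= -6.78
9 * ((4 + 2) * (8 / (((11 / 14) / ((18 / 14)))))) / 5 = 7776 / 55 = 141.38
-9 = -9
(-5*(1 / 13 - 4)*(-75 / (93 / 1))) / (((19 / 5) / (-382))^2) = -159858.11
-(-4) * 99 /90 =22 /5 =4.40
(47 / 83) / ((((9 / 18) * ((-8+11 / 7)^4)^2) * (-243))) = -541891294 / 339144264003515625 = -0.00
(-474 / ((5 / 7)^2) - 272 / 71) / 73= -1655846 / 129575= -12.78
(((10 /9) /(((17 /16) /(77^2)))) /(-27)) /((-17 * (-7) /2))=-271040 /70227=-3.86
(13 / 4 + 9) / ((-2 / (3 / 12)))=-49 / 32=-1.53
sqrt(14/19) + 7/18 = 7/18 + sqrt(266)/19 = 1.25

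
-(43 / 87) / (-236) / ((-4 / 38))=-817 / 41064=-0.02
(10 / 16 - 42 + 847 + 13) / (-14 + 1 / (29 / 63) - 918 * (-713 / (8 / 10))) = 189921 / 189812116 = 0.00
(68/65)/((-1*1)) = -68/65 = -1.05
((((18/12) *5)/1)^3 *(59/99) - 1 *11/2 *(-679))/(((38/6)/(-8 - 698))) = -371455899/836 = -444325.24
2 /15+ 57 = 857 /15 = 57.13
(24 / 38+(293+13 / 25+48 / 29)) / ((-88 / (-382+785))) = -821059707 / 606100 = -1354.66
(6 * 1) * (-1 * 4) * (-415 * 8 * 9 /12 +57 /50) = 1493316 /25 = 59732.64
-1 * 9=-9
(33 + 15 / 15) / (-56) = -17 / 28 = -0.61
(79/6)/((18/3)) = 79/36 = 2.19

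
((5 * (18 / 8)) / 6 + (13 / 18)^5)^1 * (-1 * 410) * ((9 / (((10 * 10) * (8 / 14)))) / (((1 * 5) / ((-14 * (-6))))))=-7863694097 / 3499200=-2247.28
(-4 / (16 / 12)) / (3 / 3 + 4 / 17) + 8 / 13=-1.81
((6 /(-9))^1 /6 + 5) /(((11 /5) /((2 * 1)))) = 40 /9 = 4.44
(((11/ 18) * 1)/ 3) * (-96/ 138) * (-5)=440/ 621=0.71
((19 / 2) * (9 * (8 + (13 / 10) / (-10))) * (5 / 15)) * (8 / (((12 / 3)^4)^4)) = 44859 / 107374182400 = 0.00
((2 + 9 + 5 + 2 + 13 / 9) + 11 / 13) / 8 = 1187 / 468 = 2.54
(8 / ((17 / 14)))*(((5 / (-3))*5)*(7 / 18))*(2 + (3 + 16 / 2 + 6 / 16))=-131075 / 459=-285.57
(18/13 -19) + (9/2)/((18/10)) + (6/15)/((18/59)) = -16151/1170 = -13.80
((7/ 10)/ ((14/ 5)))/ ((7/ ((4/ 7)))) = 1/ 49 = 0.02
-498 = -498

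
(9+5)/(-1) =-14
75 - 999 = -924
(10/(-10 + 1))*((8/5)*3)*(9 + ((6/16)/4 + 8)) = -547/6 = -91.17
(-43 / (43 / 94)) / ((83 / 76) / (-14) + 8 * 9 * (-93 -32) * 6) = 0.00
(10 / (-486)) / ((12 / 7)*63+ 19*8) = -1 / 12636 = -0.00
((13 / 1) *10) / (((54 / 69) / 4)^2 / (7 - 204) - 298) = -54190760 / 124221977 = -0.44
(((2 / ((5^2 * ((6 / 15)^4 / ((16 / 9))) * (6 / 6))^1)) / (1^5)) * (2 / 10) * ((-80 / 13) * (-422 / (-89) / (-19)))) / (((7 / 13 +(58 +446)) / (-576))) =-21606400 / 11091269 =-1.95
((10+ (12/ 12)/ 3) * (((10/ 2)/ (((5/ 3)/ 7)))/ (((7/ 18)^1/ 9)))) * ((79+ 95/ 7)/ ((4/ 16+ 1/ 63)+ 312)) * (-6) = -702919296/ 78691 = -8932.65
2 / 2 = 1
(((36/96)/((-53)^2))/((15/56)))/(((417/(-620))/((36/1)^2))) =-374976/390451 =-0.96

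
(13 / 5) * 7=91 / 5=18.20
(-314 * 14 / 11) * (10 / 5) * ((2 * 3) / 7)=-7536 / 11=-685.09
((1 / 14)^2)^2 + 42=1613473 / 38416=42.00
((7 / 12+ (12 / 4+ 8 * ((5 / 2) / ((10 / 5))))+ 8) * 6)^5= 1165463885299 / 32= 36420746415.59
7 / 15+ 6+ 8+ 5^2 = 592 / 15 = 39.47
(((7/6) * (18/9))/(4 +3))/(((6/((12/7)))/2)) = 4/21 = 0.19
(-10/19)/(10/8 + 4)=-0.10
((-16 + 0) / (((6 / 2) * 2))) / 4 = -2 / 3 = -0.67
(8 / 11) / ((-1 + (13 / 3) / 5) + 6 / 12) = 240 / 121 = 1.98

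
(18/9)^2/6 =2/3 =0.67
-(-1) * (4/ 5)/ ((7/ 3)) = 12/ 35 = 0.34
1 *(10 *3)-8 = 22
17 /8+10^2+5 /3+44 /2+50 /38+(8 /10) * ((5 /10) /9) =869719 /6840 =127.15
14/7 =2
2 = 2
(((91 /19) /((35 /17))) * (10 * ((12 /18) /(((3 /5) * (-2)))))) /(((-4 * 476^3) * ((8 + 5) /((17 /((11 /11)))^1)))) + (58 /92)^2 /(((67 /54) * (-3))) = -483011500801 /4523552095104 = -0.11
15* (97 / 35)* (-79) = -3284.14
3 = 3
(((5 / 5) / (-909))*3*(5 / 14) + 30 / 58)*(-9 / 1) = -190455 / 41006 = -4.64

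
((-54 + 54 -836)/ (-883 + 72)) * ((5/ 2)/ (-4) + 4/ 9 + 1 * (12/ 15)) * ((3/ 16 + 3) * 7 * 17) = 94285961/ 389280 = 242.21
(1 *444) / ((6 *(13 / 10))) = 740 / 13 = 56.92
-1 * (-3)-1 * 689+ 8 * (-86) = -1374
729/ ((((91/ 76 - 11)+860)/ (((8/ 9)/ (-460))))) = -12312/ 7430725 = -0.00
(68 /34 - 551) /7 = -549 /7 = -78.43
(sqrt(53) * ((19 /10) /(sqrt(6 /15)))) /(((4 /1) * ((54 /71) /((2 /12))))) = 1349 * sqrt(530) /25920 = 1.20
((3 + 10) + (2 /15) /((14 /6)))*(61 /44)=27877 /1540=18.10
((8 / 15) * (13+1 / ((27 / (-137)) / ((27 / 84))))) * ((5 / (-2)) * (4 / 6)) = -10.11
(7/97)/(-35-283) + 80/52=616829/400998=1.54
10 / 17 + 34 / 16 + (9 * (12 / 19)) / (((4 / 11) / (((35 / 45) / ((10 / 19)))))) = 17553 / 680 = 25.81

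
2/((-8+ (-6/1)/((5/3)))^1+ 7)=-10/23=-0.43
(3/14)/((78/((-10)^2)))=0.27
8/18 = 4/9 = 0.44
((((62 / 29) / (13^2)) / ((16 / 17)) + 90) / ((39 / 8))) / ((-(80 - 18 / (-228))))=-0.23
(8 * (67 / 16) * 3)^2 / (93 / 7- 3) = 31423 / 32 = 981.97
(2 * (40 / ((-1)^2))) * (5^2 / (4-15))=-181.82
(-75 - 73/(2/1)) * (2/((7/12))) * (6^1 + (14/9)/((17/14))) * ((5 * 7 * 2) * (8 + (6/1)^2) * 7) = -3060559040/51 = -60010961.57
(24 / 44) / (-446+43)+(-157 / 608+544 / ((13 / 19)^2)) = 40706806775 / 35038432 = 1161.78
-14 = -14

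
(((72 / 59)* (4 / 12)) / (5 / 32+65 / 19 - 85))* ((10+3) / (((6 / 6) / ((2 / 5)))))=-379392 / 14603975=-0.03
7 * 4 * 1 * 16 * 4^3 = 28672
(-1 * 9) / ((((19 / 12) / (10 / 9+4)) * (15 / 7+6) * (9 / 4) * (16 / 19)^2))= -161 / 72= -2.24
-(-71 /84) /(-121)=-71 /10164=-0.01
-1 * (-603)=603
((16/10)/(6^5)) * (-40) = -2/243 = -0.01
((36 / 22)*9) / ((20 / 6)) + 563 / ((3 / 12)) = 124103 / 55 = 2256.42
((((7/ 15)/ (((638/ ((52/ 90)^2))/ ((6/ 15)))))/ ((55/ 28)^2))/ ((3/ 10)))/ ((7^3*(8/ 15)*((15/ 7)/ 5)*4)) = 0.00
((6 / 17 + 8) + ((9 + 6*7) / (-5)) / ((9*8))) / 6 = 16751 / 12240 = 1.37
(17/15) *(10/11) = 34/33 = 1.03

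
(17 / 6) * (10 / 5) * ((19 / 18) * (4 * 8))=5168 / 27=191.41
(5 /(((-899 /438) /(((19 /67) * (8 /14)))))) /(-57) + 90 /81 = 4242590 /3794679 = 1.12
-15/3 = -5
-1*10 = -10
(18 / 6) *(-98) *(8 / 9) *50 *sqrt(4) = -78400 / 3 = -26133.33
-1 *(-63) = 63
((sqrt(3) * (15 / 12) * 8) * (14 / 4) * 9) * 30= 16367.88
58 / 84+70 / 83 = 5347 / 3486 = 1.53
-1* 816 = -816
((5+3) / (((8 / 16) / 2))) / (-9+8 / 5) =-160 / 37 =-4.32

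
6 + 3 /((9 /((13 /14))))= 265 /42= 6.31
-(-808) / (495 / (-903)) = -243208 / 165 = -1473.99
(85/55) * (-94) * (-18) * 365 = 10498860/11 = 954441.82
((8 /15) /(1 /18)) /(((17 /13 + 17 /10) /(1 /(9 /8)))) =3328 /1173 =2.84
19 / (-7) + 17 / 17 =-12 / 7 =-1.71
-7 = -7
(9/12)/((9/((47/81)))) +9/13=9359/12636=0.74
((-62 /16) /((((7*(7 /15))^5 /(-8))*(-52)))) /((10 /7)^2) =-0.00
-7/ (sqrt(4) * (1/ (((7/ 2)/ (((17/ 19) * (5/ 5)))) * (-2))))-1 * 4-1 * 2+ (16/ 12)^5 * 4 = 315925/ 8262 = 38.24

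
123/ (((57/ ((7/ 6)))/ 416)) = 59696/ 57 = 1047.30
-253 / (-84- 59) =23 / 13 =1.77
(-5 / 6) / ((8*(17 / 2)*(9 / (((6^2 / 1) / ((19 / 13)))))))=-0.03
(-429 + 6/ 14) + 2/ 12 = -17993/ 42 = -428.40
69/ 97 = 0.71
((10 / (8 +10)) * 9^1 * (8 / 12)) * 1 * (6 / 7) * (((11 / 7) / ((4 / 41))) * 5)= 11275 / 49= 230.10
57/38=3/2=1.50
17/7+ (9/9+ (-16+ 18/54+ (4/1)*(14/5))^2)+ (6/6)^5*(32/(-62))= 1116313/48825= 22.86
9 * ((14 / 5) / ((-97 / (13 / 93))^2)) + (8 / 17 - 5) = -3481148643 / 768574165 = -4.53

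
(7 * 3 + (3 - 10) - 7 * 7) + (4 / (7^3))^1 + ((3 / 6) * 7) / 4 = -93607 / 2744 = -34.11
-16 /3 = -5.33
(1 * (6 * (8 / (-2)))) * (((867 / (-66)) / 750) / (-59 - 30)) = -578 / 122375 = -0.00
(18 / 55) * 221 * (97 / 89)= 385866 / 4895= 78.83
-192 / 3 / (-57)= 1.12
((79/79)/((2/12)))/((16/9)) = 27/8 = 3.38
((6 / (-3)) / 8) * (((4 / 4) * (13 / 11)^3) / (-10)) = 2197 / 53240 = 0.04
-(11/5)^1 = -11/5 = -2.20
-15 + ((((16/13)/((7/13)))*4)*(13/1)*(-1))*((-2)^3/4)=1559/7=222.71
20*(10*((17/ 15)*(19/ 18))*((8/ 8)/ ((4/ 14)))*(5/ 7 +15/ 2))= 6878.70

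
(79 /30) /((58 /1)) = 79 /1740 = 0.05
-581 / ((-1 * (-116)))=-5.01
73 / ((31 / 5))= 365 / 31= 11.77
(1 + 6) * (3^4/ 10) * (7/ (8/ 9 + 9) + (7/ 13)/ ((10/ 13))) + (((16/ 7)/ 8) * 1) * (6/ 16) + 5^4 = 10979333/ 15575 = 704.93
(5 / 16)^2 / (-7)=-25 / 1792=-0.01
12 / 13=0.92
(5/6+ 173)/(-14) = -149/12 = -12.42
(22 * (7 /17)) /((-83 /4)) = -616 /1411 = -0.44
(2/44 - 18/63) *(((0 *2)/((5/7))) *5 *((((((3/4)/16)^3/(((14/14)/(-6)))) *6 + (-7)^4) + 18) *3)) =0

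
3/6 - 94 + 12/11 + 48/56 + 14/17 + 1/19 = -4510395/49742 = -90.68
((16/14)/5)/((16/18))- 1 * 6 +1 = -166/35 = -4.74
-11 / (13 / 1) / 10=-11 / 130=-0.08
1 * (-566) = -566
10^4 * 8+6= 80006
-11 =-11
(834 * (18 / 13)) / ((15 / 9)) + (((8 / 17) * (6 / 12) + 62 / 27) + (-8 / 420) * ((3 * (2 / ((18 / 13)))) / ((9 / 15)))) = 48400216 / 69615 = 695.26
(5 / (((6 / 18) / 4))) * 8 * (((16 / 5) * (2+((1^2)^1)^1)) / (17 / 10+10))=5120 / 13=393.85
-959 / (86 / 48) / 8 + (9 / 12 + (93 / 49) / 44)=-3064641 / 46354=-66.11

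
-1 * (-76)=76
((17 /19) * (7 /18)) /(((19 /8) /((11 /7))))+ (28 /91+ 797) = 33685609 /42237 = 797.54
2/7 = 0.29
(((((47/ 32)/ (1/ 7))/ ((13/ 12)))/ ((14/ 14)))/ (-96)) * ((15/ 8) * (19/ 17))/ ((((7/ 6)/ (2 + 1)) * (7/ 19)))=-2290545/ 1584128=-1.45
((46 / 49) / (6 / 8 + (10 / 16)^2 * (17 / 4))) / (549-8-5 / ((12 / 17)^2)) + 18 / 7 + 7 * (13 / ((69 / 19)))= 4406988594581 / 159499361343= 27.63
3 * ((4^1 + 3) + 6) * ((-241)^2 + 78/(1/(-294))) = 1370811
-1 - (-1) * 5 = 4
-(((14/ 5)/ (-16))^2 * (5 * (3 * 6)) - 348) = 55239/ 160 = 345.24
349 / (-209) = -349 / 209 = -1.67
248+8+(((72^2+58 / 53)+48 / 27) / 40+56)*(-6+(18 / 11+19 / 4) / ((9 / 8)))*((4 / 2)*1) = 32104496 / 236115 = 135.97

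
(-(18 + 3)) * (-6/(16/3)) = 189/8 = 23.62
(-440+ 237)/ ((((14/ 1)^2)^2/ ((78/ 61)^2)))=-44109/ 5105212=-0.01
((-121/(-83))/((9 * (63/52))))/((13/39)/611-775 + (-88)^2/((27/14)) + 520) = 1922206/54063894675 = 0.00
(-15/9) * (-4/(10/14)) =28/3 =9.33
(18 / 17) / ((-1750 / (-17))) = 9 / 875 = 0.01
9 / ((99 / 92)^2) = 8464 / 1089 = 7.77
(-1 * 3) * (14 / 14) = -3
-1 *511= -511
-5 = -5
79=79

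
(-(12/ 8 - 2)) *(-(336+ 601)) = -937/ 2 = -468.50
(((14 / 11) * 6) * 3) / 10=126 / 55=2.29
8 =8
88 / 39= 2.26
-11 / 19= -0.58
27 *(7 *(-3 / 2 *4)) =-1134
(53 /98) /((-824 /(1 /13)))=-53 /1049776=-0.00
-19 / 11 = -1.73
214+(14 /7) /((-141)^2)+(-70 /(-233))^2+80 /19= 4476712082996 /20507072571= 218.30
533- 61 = 472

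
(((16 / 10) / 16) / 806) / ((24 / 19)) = 19 / 193440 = 0.00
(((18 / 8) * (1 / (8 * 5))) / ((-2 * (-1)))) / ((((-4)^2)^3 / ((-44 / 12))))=-33 / 1310720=-0.00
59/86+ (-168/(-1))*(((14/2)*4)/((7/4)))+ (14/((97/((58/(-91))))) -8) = 290699703/108446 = 2680.59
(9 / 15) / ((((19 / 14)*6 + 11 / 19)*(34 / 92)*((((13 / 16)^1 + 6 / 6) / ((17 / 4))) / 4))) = 36708 / 21025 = 1.75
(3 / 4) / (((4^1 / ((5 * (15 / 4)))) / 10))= 1125 / 32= 35.16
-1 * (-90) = 90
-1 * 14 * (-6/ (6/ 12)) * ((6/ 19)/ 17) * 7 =7056/ 323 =21.85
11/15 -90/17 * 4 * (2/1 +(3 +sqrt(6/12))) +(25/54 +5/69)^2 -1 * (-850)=97700915281/131117940 -180 * sqrt(2)/17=730.16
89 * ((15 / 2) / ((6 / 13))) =5785 / 4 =1446.25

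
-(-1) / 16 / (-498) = -1 / 7968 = -0.00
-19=-19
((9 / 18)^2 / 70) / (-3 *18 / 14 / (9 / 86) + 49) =1 / 3400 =0.00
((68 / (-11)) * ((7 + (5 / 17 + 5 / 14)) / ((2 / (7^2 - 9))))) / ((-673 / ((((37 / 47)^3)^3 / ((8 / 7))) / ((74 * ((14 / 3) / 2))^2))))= 7779192671663685 / 1623844886906437683796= 0.00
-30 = -30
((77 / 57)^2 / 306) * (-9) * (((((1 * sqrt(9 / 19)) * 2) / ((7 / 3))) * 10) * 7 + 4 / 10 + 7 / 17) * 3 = -177870 * sqrt(19) / 116603 -136367 / 1043290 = -6.78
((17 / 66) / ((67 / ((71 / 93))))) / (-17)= -0.00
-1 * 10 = -10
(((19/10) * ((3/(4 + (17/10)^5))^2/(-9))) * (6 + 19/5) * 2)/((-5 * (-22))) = -37240000000/36430674504939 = -0.00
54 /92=0.59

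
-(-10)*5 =50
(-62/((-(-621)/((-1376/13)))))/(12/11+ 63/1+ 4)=938432/6046677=0.16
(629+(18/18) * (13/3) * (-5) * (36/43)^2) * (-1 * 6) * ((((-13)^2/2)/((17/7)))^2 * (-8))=19060049341788/534361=35668863.08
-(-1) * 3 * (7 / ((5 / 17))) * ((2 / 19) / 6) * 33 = 3927 / 95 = 41.34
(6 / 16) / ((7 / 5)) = 15 / 56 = 0.27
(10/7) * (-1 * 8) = -80/7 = -11.43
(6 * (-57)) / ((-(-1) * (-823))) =342 / 823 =0.42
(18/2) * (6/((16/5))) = 135/8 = 16.88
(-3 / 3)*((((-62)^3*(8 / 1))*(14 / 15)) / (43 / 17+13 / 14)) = 6352871168 / 12345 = 514610.87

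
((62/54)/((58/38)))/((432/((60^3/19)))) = 15500/783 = 19.80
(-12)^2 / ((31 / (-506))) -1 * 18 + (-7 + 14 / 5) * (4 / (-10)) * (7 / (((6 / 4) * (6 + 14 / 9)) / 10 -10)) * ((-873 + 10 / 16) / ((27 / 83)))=41997689 / 35340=1188.39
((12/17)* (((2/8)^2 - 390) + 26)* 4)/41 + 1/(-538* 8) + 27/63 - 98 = -2575234415/20999216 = -122.63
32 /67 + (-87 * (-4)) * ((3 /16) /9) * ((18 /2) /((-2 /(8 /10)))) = -17167 /670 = -25.62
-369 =-369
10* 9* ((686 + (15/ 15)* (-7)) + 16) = 62550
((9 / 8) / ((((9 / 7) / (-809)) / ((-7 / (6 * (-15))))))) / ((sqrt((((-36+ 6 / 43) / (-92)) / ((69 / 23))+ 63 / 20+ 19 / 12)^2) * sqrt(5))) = -5.06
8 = 8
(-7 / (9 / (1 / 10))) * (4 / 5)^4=-896 / 28125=-0.03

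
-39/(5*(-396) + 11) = 39/1969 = 0.02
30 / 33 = 10 / 11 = 0.91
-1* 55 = -55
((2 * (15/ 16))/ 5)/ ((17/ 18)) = 0.40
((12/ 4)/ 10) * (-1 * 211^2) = -133563/ 10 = -13356.30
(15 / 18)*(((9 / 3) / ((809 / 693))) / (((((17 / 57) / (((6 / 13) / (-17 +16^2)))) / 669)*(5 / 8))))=634228056 / 42730571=14.84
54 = 54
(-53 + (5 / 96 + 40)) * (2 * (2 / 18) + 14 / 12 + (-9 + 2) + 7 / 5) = 54.53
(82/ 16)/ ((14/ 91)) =533/ 16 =33.31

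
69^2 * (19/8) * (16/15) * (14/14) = 60306/5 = 12061.20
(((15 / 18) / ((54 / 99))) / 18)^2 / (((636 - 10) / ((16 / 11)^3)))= 800 / 22589523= 0.00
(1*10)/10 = 1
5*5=25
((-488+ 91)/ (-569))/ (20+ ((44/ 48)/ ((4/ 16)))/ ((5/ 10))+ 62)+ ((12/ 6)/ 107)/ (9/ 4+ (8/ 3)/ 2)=9139599/ 701615692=0.01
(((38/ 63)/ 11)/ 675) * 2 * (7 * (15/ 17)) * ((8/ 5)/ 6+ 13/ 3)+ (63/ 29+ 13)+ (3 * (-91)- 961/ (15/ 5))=-6349066808/ 10981575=-578.16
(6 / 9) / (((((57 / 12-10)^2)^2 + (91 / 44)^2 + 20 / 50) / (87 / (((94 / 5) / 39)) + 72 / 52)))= 11473355520 / 72333502007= 0.16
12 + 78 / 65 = 66 / 5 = 13.20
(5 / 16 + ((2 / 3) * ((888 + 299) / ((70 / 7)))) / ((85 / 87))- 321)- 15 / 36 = -4898221 / 20400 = -240.11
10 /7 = 1.43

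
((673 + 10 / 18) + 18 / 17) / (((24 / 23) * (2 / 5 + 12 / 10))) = 741865 / 1836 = 404.07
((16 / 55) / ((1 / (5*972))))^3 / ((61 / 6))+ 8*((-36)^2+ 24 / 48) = 22569721372700 / 81191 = 277983044.58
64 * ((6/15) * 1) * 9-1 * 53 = 887/5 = 177.40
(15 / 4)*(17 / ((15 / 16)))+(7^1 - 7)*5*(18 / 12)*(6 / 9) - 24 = 44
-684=-684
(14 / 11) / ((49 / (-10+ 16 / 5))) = -0.18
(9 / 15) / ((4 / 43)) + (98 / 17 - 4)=2793 / 340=8.21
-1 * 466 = -466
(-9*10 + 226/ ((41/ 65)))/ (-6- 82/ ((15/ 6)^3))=-687500/ 28823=-23.85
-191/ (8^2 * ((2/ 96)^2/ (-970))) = 6669720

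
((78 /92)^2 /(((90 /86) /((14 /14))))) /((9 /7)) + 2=241309 /95220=2.53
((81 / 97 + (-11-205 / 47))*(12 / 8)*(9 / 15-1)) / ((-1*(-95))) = 198681 / 2165525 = 0.09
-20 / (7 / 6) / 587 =-120 / 4109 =-0.03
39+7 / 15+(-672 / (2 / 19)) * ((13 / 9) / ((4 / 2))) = -22856 / 5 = -4571.20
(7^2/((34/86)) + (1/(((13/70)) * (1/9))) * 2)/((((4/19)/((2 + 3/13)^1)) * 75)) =26894861/861900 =31.20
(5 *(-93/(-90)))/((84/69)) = 713/168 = 4.24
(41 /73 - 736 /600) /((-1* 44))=331 /21900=0.02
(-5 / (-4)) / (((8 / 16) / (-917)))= -4585 / 2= -2292.50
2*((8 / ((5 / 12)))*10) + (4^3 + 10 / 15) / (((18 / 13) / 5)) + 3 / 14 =233503 / 378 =617.73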